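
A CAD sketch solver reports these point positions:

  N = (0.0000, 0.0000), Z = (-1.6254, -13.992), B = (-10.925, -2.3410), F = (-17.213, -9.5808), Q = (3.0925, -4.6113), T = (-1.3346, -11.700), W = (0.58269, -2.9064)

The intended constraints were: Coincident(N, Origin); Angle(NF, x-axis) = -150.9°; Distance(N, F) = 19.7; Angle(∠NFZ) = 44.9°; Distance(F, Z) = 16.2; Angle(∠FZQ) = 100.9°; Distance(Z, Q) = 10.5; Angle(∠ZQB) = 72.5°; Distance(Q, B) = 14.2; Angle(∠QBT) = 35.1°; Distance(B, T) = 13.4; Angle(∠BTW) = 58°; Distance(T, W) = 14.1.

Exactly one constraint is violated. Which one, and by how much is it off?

Distance(T, W) = 14.1 — off by 5.10.

N = (0.00, 0.00) ✓; NF at -150.9° ✓; |NF| = 19.70 ✓; ∠NFZ = 44.90° ✓; |FZ| = 16.20 ✓; ∠FZQ = 100.9° ✓; |ZQ| = 10.50 ✓; ∠ZQB = 72.50° ✓; |QB| = 14.20 ✓; ∠QBT = 35.10° ✓; |BT| = 13.40 ✓; ∠BTW = 58.00° ✓; |TW| = 9.000 ✗.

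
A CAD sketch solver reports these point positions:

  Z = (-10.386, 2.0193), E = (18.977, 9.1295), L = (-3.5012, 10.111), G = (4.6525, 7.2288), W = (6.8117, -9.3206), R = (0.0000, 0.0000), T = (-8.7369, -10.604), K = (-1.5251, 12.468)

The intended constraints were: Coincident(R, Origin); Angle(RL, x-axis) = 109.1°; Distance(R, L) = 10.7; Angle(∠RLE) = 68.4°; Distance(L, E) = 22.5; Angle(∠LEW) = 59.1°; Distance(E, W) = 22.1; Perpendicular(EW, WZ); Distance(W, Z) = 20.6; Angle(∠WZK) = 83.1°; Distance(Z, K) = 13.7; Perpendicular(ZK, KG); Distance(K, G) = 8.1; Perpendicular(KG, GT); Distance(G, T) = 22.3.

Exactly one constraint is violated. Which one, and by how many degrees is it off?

Perpendicular(KG, GT) — off by 3.40°.

R = (0.00, 0.00) ✓; RL at 109.1° ✓; |RL| = 10.70 ✓; ∠RLE = 68.40° ✓; |LE| = 22.50 ✓; ∠LEW = 59.10° ✓; |EW| = 22.10 ✓; ∠(EW, WZ) = 90.00° ✓; |WZ| = 20.60 ✓; ∠WZK = 83.10° ✓; |ZK| = 13.70 ✓; ∠(ZK, KG) = 90.00° ✓; |KG| = 8.100 ✓; ∠(KG, GT) = 86.60° ✗; |GT| = 22.30 ✓.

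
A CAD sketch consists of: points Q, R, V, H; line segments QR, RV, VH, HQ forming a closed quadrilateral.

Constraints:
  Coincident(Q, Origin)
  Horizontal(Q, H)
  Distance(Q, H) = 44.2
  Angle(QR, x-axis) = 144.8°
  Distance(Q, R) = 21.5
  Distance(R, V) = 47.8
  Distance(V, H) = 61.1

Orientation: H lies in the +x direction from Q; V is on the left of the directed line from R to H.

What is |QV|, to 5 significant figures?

52.109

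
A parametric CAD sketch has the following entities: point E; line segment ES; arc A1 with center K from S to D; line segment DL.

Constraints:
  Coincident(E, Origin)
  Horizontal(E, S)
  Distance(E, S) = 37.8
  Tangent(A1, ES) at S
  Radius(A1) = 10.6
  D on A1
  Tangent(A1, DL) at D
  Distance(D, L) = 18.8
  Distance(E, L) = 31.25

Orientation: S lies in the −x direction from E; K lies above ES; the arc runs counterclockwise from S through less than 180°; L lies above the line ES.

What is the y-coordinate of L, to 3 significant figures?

23.6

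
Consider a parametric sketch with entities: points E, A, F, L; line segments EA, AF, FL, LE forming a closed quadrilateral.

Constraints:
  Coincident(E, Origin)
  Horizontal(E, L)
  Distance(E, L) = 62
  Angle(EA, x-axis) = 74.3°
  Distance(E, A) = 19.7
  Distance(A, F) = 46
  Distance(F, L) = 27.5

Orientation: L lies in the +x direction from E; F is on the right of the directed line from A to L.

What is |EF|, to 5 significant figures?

40.298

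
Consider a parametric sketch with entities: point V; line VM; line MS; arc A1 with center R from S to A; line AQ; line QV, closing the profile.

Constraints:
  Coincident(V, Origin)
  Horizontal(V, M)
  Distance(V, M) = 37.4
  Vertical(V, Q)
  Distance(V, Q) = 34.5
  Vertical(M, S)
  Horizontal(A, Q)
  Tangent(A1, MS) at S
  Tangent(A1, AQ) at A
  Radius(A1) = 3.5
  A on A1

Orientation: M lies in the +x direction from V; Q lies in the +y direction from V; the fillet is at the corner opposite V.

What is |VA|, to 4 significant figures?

48.37

V is at the origin; VM is horizontal with |VM| = 37.4 and M on the +x side, so M = (37.40, 0.000). V and Q share the same x with |VQ| = 34.5 and Q on the +y side, so Q = (0.000, 34.50). The virtual corner opposite V is at (37.40, 34.50). A1 meets MS tangentially, so RS is at right angles to MS and A1 meets AQ tangentially, so RA is at right angles to AQ, with radius 3.5, so the center R sits 3.5 in from both sides at R = (33.90, 31.00). That places the tangent points at S = (37.40, 31.00) on MS and A = (33.90, 34.50) on AQ. Then |VA| = |A − V| = 48.37.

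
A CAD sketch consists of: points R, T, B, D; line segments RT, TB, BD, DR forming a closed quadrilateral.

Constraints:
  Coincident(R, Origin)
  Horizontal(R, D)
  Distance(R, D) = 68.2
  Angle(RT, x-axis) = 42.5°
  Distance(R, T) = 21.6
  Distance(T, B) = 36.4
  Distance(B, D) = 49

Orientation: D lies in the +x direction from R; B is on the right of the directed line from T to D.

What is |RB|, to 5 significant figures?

31.760

Checks: |TB| = 36.40 ✓; |BD| = 49.00 ✓.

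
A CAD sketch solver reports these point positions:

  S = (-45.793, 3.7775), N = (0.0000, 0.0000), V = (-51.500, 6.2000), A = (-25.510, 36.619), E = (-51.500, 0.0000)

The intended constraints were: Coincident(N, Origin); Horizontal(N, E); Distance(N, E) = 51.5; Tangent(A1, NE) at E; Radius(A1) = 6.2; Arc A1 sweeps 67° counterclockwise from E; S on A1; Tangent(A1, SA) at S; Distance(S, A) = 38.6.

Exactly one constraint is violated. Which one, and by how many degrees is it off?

Tangent(A1, SA) at S — off by 8.70°.

N = (0.00, 0.00) ✓; N.y = 0.00, E.y = 0.00 ✓; |NE| = 51.50 ✓; ∠(VE, EN) = 90.00° ✓; |VE| = 6.200 ✓; bearing(V→S) − bearing(V→E) = 67.00° ✓; |VS| = 6.200 ✓; ∠(VS, SA) = 98.70° ✗; |SA| = 38.60 ✓.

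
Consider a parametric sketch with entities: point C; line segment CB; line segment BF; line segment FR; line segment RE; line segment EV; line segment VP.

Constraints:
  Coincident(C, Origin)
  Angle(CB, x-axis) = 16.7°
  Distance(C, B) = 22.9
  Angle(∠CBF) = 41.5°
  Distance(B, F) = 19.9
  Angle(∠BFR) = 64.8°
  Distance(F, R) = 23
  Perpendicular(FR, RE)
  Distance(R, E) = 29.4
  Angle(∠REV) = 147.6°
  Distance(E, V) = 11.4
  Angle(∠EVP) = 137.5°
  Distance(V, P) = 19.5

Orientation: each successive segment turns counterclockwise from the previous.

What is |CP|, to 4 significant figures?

50.94

C is at the origin; CB runs at 16.7° with length 22.9, so B = (21.93, 6.581). ∠CBF = 41.5° gives BF at 155.2° from the x-axis; with |BF| = 19.9, F = (3.869, 14.93). ∠BFR = 64.8° gives FR at -89.60° from the x-axis; with |FR| = 23.0, R = (4.030, -8.072). FR ⟂ RE, so RE runs at 0.4000°; with |RE| = 29.4, E = (33.43, -7.867). ∠REV = 147.6° gives EV at 32.80° from the x-axis; with |EV| = 11.4, V = (43.01, -1.691). ∠EVP = 137.5° gives VP at 75.30° from the x-axis; with |VP| = 19.5, P = (47.96, 17.17). Then |CP| = |P − C| = 50.94.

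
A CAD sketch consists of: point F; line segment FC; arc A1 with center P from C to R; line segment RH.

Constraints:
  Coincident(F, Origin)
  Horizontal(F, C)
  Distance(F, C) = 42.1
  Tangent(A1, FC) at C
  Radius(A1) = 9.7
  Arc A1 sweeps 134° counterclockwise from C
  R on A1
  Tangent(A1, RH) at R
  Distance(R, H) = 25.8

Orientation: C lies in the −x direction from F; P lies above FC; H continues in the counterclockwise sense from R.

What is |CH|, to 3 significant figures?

36.7

F is at the origin; FC is horizontal with |FC| = 42.1 and C on the −x side, so C = (-42.1, 0.00). The tangent condition forces PC to be normal to FC, so P = C + (0, 9.7) = (-42.1, 9.70). On A1, C sits at bearing -90° from P; a 134° counterclockwise sweep puts R at bearing 44°, so R = P + 9.7·(cos 44°, sin 44°) = (-35.1, 16.4). Tangency of A1 to RH means the radius PR is perpendicular to RH, so RH runs along (−sin 44°, cos 44°); with |RH| = 25.8, H = (-53.0, 35.0). Then |CH| = |H − C| = 36.7.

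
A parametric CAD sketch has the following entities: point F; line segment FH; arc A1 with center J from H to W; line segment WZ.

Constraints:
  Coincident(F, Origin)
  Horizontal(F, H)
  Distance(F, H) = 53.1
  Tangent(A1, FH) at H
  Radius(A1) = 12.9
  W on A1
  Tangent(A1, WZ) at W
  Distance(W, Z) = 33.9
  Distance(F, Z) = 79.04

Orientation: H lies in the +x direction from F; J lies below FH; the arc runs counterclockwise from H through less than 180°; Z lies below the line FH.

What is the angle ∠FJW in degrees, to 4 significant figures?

50.23°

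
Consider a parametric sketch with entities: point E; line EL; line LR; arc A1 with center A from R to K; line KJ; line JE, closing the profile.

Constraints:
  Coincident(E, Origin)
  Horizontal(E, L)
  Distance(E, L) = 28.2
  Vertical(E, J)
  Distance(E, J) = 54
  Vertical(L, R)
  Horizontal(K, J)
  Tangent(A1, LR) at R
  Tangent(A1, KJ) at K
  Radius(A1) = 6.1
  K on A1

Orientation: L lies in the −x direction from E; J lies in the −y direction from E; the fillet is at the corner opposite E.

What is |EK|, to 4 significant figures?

58.35

E is at the origin; E and L share the same y with |EL| = 28.2 and L on the −x side, so L = (-28.20, 0.000). E and J share the same x with |EJ| = 54.0 and J on the −y side, so J = (0.000, -54.00). The virtual corner opposite E is at (-28.20, -54.00). Since A1 is tangent to LR there, AR ⟂ LR and since A1 is tangent to KJ there, AK ⟂ KJ, with radius 6.1, so the center A sits 6.1 in from both sides at A = (-22.10, -47.90). That places the tangent points at R = (-28.20, -47.90) on LR and K = (-22.10, -54.00) on KJ. Then |EK| = |K − E| = 58.35.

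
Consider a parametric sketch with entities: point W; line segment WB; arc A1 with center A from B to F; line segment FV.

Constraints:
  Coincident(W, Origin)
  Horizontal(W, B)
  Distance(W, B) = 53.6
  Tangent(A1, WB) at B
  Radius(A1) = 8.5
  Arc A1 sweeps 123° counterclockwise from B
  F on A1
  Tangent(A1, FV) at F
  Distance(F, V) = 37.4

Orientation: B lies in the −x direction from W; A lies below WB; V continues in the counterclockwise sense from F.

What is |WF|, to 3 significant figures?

62.1

W is at the origin; W and B share the same y with |WB| = 53.6 and B on the −x side, so B = (-53.6, 0.00). A1 meets WB tangentially, so AB is at right angles to WB, so A = B + (0, -8.5) = (-53.6, -8.50). On A1, B sits at bearing 90° from A; a 123° counterclockwise sweep puts F at bearing 213°, so F = A + 8.5·(cos 213°, sin 213°) = (-60.7, -13.1). Then |WF| = |F − W| = 62.1.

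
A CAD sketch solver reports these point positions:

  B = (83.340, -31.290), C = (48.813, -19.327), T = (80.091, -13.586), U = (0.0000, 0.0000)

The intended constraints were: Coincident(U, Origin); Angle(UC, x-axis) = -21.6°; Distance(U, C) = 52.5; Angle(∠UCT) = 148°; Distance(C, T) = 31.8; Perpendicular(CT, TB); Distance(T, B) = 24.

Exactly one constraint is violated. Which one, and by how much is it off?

Distance(T, B) = 24 — off by 6.00.

U = (0.00, 0.00) ✓; UC at -21.60° ✓; |UC| = 52.50 ✓; ∠UCT = 148.0° ✓; |CT| = 31.80 ✓; ∠(CT, TB) = 90.00° ✓; |TB| = 18.00 ✗.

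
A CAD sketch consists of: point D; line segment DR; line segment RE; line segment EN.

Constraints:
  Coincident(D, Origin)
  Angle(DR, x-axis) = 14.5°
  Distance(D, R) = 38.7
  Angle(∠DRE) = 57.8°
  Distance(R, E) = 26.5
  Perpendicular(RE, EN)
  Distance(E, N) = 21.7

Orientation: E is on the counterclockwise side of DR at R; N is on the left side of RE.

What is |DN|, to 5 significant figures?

12.514

D is at the origin; DR runs at 14.5° with length 38.7, so R = 38.7·(cos 14.5°, sin 14.5°) = (37.467, 9.6897). ∠DRE = 57.8°, so RE runs at 14.5° + (180° − 57.8°) = 136.70° from the x-axis; with |RE| = 26.5, E = R + 26.5·(cos 136.70°, sin 136.70°) = (18.181, 27.864). RE ⟂ EN; with |EN| = 21.7 on the left of RE, N = E + 21.7·(-0.68582, -0.72777) = (3.2991, 12.071). Then |DN| = |N − D| = 12.514.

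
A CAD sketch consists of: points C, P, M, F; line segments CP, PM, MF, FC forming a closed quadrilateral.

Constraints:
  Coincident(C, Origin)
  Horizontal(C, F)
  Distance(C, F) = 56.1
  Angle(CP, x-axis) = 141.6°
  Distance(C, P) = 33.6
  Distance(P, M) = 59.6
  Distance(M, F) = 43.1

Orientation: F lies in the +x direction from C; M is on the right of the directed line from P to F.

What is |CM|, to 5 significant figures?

26.196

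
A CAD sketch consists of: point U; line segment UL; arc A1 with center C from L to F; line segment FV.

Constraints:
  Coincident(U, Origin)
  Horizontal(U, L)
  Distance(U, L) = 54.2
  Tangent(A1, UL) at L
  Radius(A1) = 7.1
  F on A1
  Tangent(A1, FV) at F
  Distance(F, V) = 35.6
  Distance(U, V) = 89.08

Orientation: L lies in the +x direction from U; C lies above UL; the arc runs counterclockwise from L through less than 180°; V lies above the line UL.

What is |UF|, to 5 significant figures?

59.036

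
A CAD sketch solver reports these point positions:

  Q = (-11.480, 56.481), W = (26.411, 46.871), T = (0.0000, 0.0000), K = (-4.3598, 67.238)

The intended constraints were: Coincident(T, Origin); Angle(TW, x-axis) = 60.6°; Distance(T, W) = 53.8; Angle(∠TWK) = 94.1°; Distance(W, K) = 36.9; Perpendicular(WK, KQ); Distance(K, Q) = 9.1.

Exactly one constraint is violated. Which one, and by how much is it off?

Distance(K, Q) = 9.1 — off by 3.80.

T = (0.00, 0.00) ✓; TW at 60.60° ✓; |TW| = 53.80 ✓; ∠TWK = 94.10° ✓; |WK| = 36.90 ✓; ∠(WK, KQ) = 90.00° ✓; |KQ| = 12.90 ✗.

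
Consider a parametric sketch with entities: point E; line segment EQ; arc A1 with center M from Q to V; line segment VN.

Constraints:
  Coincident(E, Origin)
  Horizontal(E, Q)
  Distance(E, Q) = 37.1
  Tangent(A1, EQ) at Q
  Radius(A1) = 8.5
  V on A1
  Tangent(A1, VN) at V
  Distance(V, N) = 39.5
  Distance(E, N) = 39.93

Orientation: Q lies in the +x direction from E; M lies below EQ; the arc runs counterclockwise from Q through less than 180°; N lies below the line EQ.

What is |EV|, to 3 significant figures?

30.0

Checks: |MV| = 8.500 ✓; ∠(MV, VN) = 90.00° ✓; |VN| = 39.50 ✓; |EN| = 39.93 ✓.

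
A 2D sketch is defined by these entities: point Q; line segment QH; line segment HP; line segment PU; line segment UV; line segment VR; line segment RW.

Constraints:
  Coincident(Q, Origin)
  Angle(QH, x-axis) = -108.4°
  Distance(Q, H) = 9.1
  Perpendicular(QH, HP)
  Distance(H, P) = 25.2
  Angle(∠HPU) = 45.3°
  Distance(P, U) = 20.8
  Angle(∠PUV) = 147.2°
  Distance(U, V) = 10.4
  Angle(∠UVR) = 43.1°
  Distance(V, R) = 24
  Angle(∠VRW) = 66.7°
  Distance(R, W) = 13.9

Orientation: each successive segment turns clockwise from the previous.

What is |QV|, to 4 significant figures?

7.946

∠HPU = 45.3° gives PU at 26.90° from the x-axis; with |PU| = 20.8, U = (-8.235, 8.730). ∠PUV = 147.2° gives UV at -5.900° from the x-axis; with |UV| = 10.4, V = (2.110, 7.661). Then |QV| = |V − Q| = 7.946.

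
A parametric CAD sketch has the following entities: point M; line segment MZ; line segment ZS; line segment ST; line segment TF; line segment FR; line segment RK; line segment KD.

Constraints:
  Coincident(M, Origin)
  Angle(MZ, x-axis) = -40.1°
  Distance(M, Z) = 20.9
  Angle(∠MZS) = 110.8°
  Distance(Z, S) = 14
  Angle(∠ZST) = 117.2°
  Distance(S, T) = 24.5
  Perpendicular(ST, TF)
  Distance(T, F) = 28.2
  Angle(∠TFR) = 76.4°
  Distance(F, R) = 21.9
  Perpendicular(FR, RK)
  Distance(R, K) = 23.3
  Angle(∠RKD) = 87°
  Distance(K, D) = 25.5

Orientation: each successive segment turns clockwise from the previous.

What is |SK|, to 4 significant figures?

8.702

∠TFR = 76.4° gives FR at -5.700° from the x-axis; with |FR| = 21.9, R = (5.008, -4.286). FR ⟂ RK, so RK runs at -95.70°; with |RK| = 23.3, K = (2.694, -27.47). Then |SK| = |K − S| = 8.702.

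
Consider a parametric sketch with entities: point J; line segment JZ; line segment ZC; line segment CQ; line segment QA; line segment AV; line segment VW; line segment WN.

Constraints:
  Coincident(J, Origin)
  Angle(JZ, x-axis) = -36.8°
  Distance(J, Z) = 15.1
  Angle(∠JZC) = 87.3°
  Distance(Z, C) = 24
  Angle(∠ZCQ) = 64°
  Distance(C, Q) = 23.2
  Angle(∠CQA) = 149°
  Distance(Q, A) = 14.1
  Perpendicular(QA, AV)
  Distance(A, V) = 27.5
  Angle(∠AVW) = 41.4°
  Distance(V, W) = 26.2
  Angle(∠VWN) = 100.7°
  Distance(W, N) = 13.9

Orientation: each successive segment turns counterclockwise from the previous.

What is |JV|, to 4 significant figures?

16.72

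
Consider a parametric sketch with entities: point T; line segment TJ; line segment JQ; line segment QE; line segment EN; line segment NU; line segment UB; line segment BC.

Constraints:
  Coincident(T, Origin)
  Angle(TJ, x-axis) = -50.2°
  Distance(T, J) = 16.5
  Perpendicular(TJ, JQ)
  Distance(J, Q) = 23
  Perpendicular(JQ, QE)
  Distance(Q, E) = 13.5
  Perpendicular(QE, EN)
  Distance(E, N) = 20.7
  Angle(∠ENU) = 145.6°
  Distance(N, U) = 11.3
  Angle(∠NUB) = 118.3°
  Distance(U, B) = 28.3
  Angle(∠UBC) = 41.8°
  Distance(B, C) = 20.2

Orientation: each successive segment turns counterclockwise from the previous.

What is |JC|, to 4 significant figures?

9.041

∠NUB = 118.3° gives UB at -44.10° from the x-axis; with |UB| = 28.3, B = (20.93, -31.40). ∠UBC = 41.8° gives BC at 94.10° from the x-axis; with |BC| = 20.2, C = (19.49, -11.25). Then |JC| = |C − J| = 9.041.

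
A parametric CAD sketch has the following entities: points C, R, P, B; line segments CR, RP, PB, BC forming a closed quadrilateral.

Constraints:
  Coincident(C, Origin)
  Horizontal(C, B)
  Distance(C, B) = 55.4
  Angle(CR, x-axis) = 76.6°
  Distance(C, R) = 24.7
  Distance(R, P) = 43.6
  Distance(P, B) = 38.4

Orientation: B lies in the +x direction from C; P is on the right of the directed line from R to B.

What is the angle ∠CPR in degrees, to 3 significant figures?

30.8°

Checks: |RP| = 43.60 ✓; |PB| = 38.40 ✓.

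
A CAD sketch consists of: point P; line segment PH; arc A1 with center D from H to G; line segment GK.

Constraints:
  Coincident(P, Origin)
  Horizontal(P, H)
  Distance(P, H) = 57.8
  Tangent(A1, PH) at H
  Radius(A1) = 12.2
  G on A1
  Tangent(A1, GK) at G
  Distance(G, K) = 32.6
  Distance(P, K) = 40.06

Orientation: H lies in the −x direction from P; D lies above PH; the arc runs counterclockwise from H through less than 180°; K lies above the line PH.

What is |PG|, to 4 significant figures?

48.68

Checks: |DG| = 12.20 ✓; ∠(DG, GK) = 90.00° ✓; |GK| = 32.60 ✓; |PK| = 40.06 ✓.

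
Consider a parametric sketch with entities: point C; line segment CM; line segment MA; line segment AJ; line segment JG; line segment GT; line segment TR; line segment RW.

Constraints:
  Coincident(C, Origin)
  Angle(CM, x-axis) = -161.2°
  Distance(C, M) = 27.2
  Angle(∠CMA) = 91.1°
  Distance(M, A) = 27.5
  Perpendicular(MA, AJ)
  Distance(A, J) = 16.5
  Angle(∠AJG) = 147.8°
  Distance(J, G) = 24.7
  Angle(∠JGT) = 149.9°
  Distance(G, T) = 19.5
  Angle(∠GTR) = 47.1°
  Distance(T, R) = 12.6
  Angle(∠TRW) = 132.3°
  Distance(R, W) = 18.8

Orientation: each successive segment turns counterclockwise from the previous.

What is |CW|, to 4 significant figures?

17.69

∠GTR = 47.1° gives TR at -147.1° from the x-axis; with |TR| = 12.6, R = (7.048, 1.306). ∠TRW = 132.3° gives RW at -99.40° from the x-axis; with |RW| = 18.8, W = (3.977, -17.24). Then |CW| = |W − C| = 17.69.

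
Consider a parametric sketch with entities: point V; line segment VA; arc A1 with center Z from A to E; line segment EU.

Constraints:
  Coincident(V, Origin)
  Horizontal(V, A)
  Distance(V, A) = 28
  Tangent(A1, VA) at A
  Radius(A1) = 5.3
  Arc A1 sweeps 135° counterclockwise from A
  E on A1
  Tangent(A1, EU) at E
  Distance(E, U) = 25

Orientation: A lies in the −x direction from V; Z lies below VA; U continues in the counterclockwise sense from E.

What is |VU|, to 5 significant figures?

30.203

V is at the origin; VA is horizontal with |VA| = 28.0 and A on the −x side, so A = (-28.000, 0.0000). The tangent condition forces ZA to be normal to VA, so Z = A + (0, -5.3) = (-28.000, -5.3000). On A1, A sits at bearing 90° from Z; a 135° counterclockwise sweep puts E at bearing 225°, so E = Z + 5.3·(cos 225°, sin 225°) = (-31.748, -9.0477). A1 meets EU tangentially, so ZE is at right angles to EU, so EU runs along (−sin 225°, cos 225°); with |EU| = 25.0, U = (-14.070, -26.725). Then |VU| = |U − V| = 30.203.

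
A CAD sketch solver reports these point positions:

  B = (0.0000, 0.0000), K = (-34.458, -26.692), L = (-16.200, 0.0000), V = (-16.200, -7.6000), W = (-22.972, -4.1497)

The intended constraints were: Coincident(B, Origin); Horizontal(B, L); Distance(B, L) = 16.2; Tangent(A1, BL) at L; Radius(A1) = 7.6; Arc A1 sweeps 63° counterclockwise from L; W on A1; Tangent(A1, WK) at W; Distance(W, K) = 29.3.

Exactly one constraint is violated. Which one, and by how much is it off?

Distance(W, K) = 29.3 — off by 4.00.

B = (0.00, 0.00) ✓; B.y = 0.00, L.y = 0.00 ✓; |BL| = 16.20 ✓; ∠(VL, LB) = 90.00° ✓; |VL| = 7.600 ✓; bearing(V→W) − bearing(V→L) = 63.00° ✓; |VW| = 7.600 ✓; ∠(VW, WK) = 90.00° ✓; |WK| = 25.30 ✗.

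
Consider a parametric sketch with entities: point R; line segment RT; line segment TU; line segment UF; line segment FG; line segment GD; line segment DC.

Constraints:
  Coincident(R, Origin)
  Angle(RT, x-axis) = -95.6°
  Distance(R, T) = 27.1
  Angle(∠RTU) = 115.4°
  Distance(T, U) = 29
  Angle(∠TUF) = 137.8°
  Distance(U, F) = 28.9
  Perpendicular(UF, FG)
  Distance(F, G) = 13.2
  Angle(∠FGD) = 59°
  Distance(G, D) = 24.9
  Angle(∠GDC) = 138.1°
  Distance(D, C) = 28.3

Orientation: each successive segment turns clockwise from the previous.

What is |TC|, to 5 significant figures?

50.590

R is at the origin; RT runs at -95.6° with length 27.1, so T = (-2.6445, -26.971). ∠RTU = 115.4° gives TU at -160.20° from the x-axis; with |TU| = 29.0, U = (-29.930, -36.794). ∠TUF = 137.8° gives UF at 157.60° from the x-axis; with |UF| = 28.9, F = (-56.649, -25.781). The perpendicularity gives FG at right angles to UF, so FG runs at 67.600°; with |FG| = 13.2, G = (-51.619, -13.577). ∠FGD = 59.0° gives GD at -53.400° from the x-axis; with |GD| = 24.9, D = (-36.773, -33.567). ∠GDC = 138.1° gives DC at -95.300° from the x-axis; with |DC| = 28.3, C = (-39.387, -61.746). Then |TC| = |C − T| = 50.590.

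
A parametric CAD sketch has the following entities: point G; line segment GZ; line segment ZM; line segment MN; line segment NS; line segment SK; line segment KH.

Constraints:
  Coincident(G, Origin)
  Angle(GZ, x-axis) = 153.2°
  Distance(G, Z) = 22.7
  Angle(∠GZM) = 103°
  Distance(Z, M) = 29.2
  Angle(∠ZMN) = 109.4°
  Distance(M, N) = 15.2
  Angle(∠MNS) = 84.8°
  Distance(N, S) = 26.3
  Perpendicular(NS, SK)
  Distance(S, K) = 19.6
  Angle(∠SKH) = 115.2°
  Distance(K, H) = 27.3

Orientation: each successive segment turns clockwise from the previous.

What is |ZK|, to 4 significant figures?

4.331

G is at the origin; GZ runs at 153.2° with length 22.7, so Z = (-20.26, 10.23). ∠GZM = 103.0° gives ZM at 76.20° from the x-axis; with |ZM| = 29.2, M = (-13.30, 38.59). ∠ZMN = 109.4° gives MN at 5.600° from the x-axis; with |MN| = 15.2, N = (1.831, 40.08). ∠MNS = 84.8° gives NS at -89.60° from the x-axis; with |NS| = 26.3, S = (2.015, 13.78). NS is perpendicular to SK, so SK runs at -179.6°; with |SK| = 19.6, K = (-17.58, 13.64). Then |ZK| = |K − Z| = 4.331.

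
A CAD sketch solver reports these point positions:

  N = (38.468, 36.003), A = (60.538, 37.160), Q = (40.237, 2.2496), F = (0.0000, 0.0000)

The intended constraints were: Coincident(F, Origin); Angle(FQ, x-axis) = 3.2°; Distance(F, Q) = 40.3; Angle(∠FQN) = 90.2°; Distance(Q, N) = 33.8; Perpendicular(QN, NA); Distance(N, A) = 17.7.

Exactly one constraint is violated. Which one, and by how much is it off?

Distance(N, A) = 17.7 — off by 4.40.

F = (0.00, 0.00) ✓; FQ at 3.200° ✓; |FQ| = 40.30 ✓; ∠FQN = 90.20° ✓; |QN| = 33.80 ✓; ∠(QN, NA) = 90.00° ✓; |NA| = 22.10 ✗.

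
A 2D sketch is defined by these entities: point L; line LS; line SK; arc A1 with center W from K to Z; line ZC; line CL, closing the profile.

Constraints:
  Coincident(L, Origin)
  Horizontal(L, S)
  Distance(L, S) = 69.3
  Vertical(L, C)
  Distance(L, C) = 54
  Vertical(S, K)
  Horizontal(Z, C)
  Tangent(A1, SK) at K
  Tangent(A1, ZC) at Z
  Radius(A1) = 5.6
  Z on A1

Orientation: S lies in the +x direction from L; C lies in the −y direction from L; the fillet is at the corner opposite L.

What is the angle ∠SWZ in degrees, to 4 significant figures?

173.4°

The virtual corner opposite L is at (69.30, -54.00). Tangency of A1 to SK means the radius WK is perpendicular to SK and A1 meets ZC tangentially, so WZ is at right angles to ZC, with radius 5.6, so the center W sits 5.6 in from both sides at W = (63.70, -48.40). That places the tangent points at K = (69.30, -48.40) on SK and Z = (63.70, -54.00) on ZC. Then cos ∠SWZ = WS·WZ / (|WS||WZ|), giving 173.4°.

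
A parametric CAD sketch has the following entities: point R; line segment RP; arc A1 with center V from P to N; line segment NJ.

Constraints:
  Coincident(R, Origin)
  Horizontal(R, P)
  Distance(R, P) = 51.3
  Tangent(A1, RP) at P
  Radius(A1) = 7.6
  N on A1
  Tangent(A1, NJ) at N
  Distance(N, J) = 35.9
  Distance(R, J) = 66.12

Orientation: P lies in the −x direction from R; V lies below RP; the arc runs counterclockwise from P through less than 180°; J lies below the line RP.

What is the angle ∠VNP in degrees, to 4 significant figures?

37.34°

R is at the origin; RP is horizontal with |RP| = 51.3 and P on the −x side, so P = (-51.30, 0.000). Since A1 is tangent to RP there, VP ⟂ RP, so V = P + (0, -7.6) = (-51.30, -7.600). Since VN ⟂ NJ (tangency), |VJ| = √(7.6² + 35.9²) = 36.70 regardless of where N sits on A1. So J lies on both circle(R, 66.12) and circle(V, 36.70); the below-RP intersection is J = (-49.15, -44.23). N is the foot of the tangent from J: N = (-58.63, -9.608).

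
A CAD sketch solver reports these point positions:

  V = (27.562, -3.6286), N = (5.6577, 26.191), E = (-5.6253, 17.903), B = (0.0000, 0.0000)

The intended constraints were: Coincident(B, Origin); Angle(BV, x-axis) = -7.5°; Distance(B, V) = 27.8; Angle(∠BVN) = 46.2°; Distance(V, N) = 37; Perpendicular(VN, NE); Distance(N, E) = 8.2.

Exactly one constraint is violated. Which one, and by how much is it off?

Distance(N, E) = 8.2 — off by 5.80.

B = (0.00, 0.00) ✓; BV at -7.500° ✓; |BV| = 27.80 ✓; ∠BVN = 46.20° ✓; |VN| = 37.00 ✓; ∠(VN, NE) = 90.00° ✓; |NE| = 14.00 ✗.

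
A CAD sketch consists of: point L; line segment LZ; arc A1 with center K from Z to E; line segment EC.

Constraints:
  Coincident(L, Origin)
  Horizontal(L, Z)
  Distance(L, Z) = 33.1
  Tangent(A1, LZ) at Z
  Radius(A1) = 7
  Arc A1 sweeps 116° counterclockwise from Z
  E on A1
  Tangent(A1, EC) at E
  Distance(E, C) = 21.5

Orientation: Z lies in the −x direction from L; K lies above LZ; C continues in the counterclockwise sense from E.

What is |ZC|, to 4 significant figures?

29.56

L is at the origin; LZ is horizontal with |LZ| = 33.1 and Z on the −x side, so Z = (-33.10, 0.000). Since A1 is tangent to LZ there, KZ ⟂ LZ, so K = Z + (0, 7) = (-33.10, 7.000). On A1, Z sits at bearing -90° from K; a 116° counterclockwise sweep puts E at bearing 26°, so E = K + 7.0·(cos 26°, sin 26°) = (-26.81, 10.07). The tangent condition forces KE to be normal to EC, so EC runs along (−sin 26°, cos 26°); with |EC| = 21.5, C = (-36.23, 29.39). Then |ZC| = |C − Z| = 29.56.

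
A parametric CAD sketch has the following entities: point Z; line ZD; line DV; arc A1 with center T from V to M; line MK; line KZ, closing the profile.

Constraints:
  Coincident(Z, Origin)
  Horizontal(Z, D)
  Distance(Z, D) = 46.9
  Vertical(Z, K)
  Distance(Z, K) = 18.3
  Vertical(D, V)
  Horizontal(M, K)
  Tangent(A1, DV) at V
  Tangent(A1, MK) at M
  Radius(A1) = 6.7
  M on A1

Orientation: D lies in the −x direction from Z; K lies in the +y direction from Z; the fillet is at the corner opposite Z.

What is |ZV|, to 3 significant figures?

48.3

The virtual corner opposite Z is at (-46.9, 18.3). Tangency of A1 to DV means the radius TV is perpendicular to DV and the tangent condition forces TM to be normal to MK, with radius 6.7, so the center T sits 6.7 in from both sides at T = (-40.2, 11.6). That places the tangent points at V = (-46.9, 11.6) on DV and M = (-40.2, 18.3) on MK. Then |ZV| = |V − Z| = 48.3.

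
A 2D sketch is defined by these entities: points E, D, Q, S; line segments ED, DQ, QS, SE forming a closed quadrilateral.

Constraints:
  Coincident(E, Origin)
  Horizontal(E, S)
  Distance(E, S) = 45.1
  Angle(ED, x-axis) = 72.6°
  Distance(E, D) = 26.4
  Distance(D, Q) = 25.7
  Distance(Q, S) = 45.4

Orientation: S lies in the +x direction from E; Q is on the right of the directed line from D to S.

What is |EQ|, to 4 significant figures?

0.8808

Checks: |DQ| = 25.70 ✓; |QS| = 45.40 ✓.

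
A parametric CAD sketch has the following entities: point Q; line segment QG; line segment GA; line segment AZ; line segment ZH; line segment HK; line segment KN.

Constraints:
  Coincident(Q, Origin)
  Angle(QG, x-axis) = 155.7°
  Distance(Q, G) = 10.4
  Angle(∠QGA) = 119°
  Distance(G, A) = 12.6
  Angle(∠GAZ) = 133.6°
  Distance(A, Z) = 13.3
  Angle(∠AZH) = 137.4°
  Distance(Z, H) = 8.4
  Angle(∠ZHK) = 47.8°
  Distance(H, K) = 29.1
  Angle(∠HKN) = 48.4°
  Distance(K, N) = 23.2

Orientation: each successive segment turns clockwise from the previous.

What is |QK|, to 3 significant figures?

11.4

Q is at the origin; QG runs at 155.7° with length 10.4, so G = (-9.48, 4.28). ∠QGA = 119.0° gives GA at 94.7° from the x-axis; with |GA| = 12.6, A = (-10.5, 16.8). ∠GAZ = 133.6° gives AZ at 48.3° from the x-axis; with |AZ| = 13.3, Z = (-1.66, 26.8). ∠AZH = 137.4° gives ZH at 5.70° from the x-axis; with |ZH| = 8.4, H = (6.70, 27.6). ∠ZHK = 47.8° gives HK at -126° from the x-axis; with |HK| = 29.1, K = (-10.6, 4.21). Then |QK| = |K − Q| = 11.4.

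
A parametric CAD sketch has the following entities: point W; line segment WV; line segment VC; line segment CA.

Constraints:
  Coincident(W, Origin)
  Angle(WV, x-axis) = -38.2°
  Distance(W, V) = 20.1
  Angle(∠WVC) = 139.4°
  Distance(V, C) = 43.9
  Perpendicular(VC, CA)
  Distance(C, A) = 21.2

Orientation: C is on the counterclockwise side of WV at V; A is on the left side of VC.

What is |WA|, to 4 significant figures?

59.72

W is at the origin; WV runs at -38.2° with length 20.1, so V = 20.1·(cos -38.2°, sin -38.2°) = (15.80, -12.43). ∠WVC = 139.4°, so VC runs at -38.2° + (180° − 139.4°) = 2.400° from the x-axis; with |VC| = 43.9, C = V + 43.9·(cos 2.400°, sin 2.400°) = (59.66, -10.59). VC is perpendicular to CA; with |CA| = 21.2 on the left of VC, A = C + 21.2·(-0.04188, 0.9991) = (58.77, 10.59). Then |WA| = |A − W| = 59.72.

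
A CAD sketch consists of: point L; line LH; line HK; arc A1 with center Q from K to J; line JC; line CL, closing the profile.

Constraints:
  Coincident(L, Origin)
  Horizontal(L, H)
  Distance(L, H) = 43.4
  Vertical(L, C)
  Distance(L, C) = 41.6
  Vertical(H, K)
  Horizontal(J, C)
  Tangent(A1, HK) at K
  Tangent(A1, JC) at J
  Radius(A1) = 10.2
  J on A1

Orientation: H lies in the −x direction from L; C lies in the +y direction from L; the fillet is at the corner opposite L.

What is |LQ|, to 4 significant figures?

45.70

L is at the origin; L and H share the same y with |LH| = 43.4 and H on the −x side, so H = (-43.40, 0.000). L and C share the same x with |LC| = 41.6 and C on the +y side, so C = (0.000, 41.60). The virtual corner opposite L is at (-43.40, 41.60). Since A1 is tangent to HK there, QK ⟂ HK and tangency of A1 to JC means the radius QJ is perpendicular to JC, with radius 10.2, so the center Q sits 10.2 in from both sides at Q = (-33.20, 31.40). Then |LQ| = |Q − L| = 45.70.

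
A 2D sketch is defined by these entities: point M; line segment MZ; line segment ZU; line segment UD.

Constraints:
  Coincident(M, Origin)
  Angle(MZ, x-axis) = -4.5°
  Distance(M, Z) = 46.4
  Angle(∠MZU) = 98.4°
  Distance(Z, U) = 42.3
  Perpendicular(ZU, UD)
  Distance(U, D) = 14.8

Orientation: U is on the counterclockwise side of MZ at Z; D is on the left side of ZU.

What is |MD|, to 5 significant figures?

58.104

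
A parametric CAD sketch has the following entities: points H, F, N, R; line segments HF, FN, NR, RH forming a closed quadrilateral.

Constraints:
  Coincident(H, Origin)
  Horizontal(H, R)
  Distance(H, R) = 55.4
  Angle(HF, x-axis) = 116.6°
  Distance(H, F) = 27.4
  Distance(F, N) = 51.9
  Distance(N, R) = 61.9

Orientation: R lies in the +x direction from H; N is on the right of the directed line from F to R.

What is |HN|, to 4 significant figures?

26.11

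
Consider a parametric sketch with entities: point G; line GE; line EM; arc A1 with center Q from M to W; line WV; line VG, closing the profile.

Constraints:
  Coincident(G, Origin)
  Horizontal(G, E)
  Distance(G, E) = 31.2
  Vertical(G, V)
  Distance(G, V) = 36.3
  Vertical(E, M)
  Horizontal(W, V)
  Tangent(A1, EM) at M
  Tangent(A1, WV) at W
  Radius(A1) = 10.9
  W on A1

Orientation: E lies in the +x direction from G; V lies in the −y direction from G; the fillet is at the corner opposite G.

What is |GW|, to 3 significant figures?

41.6

The virtual corner opposite G is at (31.2, -36.3). The tangent condition forces QM to be normal to EM and the tangent condition forces QW to be normal to WV, with radius 10.9, so the center Q sits 10.9 in from both sides at Q = (20.3, -25.4). That places the tangent points at M = (31.2, -25.4) on EM and W = (20.3, -36.3) on WV. Then |GW| = |W − G| = 41.6.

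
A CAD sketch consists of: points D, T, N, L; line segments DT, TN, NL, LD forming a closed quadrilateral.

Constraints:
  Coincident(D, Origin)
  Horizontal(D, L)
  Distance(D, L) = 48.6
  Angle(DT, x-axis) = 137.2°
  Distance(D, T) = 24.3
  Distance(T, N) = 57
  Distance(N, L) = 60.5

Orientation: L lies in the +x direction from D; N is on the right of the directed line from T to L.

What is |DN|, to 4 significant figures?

37.31

Checks: |TN| = 57.00 ✓; |NL| = 60.50 ✓.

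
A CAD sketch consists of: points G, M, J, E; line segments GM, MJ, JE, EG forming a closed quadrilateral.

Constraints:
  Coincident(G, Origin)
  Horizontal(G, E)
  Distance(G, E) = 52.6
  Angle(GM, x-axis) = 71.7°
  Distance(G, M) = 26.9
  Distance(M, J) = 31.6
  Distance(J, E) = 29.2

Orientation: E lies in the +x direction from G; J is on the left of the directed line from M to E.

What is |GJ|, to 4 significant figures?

47.93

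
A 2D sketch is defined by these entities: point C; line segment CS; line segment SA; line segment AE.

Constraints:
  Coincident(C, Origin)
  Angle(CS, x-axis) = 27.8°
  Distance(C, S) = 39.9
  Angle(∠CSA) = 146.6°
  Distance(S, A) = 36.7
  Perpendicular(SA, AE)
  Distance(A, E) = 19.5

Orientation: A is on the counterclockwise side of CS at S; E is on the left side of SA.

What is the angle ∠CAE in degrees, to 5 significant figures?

72.582°

∠CSA = 146.6°, so SA runs at 27.8° + (180° − 146.6°) = 61.200° from the x-axis; with |SA| = 36.7, A = S + 36.7·(cos 61.200°, sin 61.200°) = (52.975, 50.769). SA is perpendicular to AE; with |AE| = 19.5 on the left of SA, E = A + 19.5·(-0.87631, 0.48175) = (35.887, 60.163). Then cos ∠CAE = AC·AE / (|AC||AE|), giving 72.582°.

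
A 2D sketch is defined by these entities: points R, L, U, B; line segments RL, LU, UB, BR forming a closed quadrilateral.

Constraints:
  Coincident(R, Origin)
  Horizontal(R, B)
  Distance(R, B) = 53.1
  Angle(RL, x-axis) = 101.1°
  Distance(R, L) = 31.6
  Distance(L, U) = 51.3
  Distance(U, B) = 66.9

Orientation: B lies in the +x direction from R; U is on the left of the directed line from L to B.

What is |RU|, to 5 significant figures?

72.048

Checks: |LU| = 51.30 ✓; |UB| = 66.90 ✓.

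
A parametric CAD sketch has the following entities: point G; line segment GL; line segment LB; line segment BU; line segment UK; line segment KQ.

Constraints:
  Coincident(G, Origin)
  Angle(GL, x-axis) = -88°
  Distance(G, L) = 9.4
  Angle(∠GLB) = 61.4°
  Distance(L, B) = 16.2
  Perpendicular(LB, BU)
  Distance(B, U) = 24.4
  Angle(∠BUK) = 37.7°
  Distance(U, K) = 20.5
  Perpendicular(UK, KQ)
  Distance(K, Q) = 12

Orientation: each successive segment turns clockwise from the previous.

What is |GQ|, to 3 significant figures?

11.4

G is at the origin; GL runs at -88.0° with length 9.4, so L = (0.328, -9.39). ∠GLB = 61.4° gives LB at 153° from the x-axis; with |LB| = 16.2, B = (-14.2, -2.14). The perpendicularity gives BU at right angles to LB, so BU runs at 63.4°; with |BU| = 24.4, U = (-3.23, 19.7). ∠BUK = 37.7° gives UK at -78.9° from the x-axis; with |UK| = 20.5, K = (0.715, -0.440). The perpendicularity gives KQ at right angles to UK, so KQ runs at -169°; with |KQ| = 12.0, Q = (-11.1, -2.75). Then |GQ| = |Q − G| = 11.4.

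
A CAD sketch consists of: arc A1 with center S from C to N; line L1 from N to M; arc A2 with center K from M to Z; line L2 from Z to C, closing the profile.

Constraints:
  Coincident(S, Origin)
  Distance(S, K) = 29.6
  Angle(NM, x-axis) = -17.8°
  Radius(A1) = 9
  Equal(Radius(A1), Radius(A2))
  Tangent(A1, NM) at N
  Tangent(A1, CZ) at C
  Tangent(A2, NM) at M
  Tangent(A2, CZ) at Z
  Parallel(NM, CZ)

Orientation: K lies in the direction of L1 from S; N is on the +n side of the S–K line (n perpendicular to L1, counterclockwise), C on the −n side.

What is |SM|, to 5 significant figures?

30.938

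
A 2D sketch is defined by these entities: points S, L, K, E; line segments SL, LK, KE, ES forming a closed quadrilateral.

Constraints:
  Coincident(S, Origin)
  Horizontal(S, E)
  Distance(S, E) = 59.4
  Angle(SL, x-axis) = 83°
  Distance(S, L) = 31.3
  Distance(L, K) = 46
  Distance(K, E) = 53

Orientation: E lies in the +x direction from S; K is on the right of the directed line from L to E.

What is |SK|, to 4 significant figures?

16.97

S is at the origin; SE is horizontal with |SE| = 59.4 and E in +x, so E = (59.4, 0). SL runs at 83.0° with |SL| = 31.3, so L = (3.815, 31.07). K is determined by |LK| = 46.0 and |KE| = 53.0 together: it lies at the intersection of circle(L, 46.0) and circle(E, 53.0). With |LE| = 63.68, the foot of the radical line on LE is 26.40 from L and the perpendicular offset is √(46.0² − 26.40²) = 37.67. Taking the right-of-LE solution: K = (8.478, -14.70).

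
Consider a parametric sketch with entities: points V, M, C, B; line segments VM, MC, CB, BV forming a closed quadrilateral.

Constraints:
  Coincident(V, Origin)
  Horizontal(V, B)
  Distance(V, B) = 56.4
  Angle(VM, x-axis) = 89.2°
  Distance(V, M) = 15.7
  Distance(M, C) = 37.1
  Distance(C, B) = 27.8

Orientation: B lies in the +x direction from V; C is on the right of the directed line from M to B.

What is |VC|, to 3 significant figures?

30.3

Checks: V = (0.00, 0.00) ✓; |MC| = 37.10 ✓; |CB| = 27.80 ✓.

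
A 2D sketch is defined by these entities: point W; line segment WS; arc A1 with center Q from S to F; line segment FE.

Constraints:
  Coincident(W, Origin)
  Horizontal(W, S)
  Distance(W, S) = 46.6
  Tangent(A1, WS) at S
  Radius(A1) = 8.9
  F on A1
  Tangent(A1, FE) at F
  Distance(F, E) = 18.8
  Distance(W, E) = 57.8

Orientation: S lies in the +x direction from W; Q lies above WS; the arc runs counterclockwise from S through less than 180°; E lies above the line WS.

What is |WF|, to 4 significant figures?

56.30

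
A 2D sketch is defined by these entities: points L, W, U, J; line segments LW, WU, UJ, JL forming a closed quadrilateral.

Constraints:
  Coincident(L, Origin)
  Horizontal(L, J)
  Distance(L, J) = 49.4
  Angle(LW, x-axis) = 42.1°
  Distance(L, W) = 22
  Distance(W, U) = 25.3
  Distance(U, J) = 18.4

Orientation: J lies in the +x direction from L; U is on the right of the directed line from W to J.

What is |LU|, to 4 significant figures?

32.21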